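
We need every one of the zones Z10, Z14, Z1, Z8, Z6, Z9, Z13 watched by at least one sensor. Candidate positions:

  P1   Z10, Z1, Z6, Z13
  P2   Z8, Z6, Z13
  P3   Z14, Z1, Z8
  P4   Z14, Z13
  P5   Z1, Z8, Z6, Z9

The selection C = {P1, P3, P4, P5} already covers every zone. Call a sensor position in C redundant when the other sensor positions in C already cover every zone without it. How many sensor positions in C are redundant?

Drop P1: Z10 uncovered — not redundant.
Drop P3: the rest still cover every zone — redundant.
Drop P4: the rest still cover every zone — redundant.
Drop P5: Z9 uncovered — not redundant.
2 redundant: P3, P4.

2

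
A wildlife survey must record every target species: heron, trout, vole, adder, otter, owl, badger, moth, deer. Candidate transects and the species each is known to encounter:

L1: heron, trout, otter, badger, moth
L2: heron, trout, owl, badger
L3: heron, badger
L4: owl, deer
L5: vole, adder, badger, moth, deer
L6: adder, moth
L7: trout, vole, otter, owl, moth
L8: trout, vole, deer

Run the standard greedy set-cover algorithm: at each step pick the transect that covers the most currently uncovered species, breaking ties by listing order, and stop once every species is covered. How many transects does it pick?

3

Pick 1: L1 covers 5 new species (heron, trout, otter, badger, moth).
Pick 2: L5 covers 3 new species (vole, adder, deer).
Pick 3: L2 covers 1 new species (owl).
Greedy uses 3 transects.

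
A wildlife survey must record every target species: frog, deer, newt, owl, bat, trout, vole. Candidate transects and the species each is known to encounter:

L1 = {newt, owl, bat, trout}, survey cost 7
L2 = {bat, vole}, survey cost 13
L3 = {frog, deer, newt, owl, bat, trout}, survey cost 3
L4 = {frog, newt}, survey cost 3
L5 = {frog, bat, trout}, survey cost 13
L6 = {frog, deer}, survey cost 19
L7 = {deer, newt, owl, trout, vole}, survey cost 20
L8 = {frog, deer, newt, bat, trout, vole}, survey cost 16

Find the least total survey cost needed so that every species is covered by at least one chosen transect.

16

L2, L3 cover every species at survey cost 13 + 3 = 16.
Any cover uses at least 2 transects; among all covering selections none totals below 16.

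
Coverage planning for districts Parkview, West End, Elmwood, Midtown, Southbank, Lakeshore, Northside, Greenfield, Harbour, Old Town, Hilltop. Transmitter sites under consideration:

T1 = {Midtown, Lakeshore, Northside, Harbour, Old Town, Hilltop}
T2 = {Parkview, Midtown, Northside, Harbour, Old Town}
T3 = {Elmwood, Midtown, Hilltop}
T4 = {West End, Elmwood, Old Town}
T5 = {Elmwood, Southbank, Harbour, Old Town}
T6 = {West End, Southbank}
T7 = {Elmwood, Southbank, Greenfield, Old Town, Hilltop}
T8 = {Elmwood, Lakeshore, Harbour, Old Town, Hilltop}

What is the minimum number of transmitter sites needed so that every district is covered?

4

T1, T2, T4, T7 together cover {Parkview, West End, Elmwood, Midtown, Southbank, Lakeshore, Northside, Greenfield, Harbour, Old Town, Hilltop} — every district.
No 3 of the 8 transmitter sites cover everything (all 56 triples fall short), so 4 is minimum.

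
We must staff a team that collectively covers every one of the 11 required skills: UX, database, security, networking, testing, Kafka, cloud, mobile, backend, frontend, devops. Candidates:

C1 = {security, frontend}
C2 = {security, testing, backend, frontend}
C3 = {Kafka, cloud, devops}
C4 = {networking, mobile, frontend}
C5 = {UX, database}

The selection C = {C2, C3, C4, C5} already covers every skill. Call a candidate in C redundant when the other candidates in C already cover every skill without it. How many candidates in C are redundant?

Drop C2: security, testing, backend uncovered — not redundant.
Drop C3: Kafka, cloud, devops uncovered — not redundant.
Drop C4: networking, mobile uncovered — not redundant.
Drop C5: UX, database uncovered — not redundant.
None of the candidates in C is redundant.

0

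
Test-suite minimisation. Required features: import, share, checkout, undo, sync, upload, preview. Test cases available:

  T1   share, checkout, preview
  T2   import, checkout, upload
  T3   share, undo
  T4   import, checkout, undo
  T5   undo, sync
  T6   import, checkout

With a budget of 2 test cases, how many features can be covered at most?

Choosing T1, T2 covers {import, share, checkout, upload, preview} — 5 features.
No choice of 2 test cases does better; here undo, sync are left uncovered.

5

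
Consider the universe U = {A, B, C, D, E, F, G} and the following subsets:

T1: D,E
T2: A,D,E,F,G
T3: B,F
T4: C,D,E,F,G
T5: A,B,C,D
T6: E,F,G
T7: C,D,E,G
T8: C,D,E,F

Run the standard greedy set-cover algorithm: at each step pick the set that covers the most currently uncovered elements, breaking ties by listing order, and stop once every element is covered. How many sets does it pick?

2

Pick 1: T2 covers 5 new elements (A, D, E, F, G).
Pick 2: T5 covers 2 new elements (B, C).
Greedy uses 2 sets.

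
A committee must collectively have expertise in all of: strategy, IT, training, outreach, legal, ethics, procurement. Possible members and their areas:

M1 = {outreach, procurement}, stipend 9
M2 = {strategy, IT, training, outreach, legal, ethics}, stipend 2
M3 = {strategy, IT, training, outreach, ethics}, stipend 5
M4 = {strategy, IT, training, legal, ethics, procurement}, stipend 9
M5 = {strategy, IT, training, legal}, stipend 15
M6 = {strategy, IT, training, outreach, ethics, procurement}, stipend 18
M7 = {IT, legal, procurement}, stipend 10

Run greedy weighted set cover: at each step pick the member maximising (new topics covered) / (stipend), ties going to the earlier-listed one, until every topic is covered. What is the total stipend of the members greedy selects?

Pick 1: M2 adds 6 new (strategy, IT, training, outreach, legal, ethics) at stipend 2 (ratio 6/2).
Pick 2: M1 adds 1 new (procurement) at stipend 9 (ratio 1/9).
Greedy total stipend: 2 + 9 = 11.

11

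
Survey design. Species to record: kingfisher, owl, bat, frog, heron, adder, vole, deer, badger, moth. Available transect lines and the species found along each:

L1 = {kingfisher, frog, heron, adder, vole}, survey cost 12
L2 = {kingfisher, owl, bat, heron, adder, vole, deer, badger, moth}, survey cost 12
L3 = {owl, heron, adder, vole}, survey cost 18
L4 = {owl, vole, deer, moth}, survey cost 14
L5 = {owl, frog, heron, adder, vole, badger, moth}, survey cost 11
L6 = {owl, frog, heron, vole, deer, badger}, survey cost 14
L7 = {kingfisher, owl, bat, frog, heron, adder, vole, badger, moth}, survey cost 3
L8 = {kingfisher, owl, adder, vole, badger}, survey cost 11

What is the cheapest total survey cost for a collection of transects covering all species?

L2, L7 cover every species at survey cost 12 + 3 = 15.
Any cover uses at least 2 transects; among all covering selections none totals below 15.

15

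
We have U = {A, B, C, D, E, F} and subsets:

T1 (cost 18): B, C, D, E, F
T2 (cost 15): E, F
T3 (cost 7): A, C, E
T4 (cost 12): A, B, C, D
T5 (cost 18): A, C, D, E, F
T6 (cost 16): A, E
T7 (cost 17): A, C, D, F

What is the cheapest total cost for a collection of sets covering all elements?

25

T1, T3 cover every element at cost 18 + 7 = 25.
Any cover uses at least 2 sets; among all covering selections none totals below 25.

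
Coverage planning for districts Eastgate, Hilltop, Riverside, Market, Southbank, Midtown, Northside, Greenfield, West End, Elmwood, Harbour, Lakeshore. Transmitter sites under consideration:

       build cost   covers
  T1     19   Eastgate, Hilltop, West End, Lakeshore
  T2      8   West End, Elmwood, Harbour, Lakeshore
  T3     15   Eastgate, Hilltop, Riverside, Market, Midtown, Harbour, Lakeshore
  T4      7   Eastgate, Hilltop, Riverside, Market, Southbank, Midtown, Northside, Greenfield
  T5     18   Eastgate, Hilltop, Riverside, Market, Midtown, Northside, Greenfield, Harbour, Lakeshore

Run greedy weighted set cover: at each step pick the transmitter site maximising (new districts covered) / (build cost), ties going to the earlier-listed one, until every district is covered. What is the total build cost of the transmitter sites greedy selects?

15

Pick 1: T4 adds 8 new (Eastgate, Hilltop, Riverside, Market, Southbank, Midtown, Northside, Greenfield) at build cost 7 (ratio 8/7).
Pick 2: T2 adds 4 new (West End, Elmwood, Harbour, Lakeshore) at build cost 8 (ratio 4/8).
Greedy total build cost: 7 + 8 = 15.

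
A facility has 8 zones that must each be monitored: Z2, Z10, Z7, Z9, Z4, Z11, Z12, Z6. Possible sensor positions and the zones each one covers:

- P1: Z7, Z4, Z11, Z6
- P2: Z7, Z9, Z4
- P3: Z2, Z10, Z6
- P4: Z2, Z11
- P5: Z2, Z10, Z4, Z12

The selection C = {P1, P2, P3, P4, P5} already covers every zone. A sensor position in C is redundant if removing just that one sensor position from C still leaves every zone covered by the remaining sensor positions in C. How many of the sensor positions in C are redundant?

Drop P1: the rest still cover every zone — redundant.
Drop P2: Z9 uncovered — not redundant.
Drop P3: the rest still cover every zone — redundant.
Drop P4: the rest still cover every zone — redundant.
Drop P5: Z12 uncovered — not redundant.
3 redundant: P1, P3, P4.

3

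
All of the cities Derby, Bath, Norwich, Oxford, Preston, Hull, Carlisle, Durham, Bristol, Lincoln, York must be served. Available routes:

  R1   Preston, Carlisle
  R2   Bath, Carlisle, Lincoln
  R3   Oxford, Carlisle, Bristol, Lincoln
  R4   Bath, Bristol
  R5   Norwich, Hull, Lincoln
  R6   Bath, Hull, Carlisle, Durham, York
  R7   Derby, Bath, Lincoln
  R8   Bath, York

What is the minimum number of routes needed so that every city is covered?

5

R1, R3, R5, R6, R7 together cover {Derby, Bath, Norwich, Oxford, Preston, Hull, Carlisle, Durham, Bristol, Lincoln, York} — every city.
No 4 of the 8 routes cover everything (all 70 size-4 selections fall short), so 5 is minimum.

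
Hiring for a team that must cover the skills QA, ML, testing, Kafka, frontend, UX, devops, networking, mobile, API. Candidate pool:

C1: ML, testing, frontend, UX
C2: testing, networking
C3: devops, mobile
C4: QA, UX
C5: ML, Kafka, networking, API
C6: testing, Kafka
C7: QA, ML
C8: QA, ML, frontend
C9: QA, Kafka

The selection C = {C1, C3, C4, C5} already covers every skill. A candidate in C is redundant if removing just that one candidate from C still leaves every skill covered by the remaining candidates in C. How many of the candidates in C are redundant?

Drop C1: testing, frontend uncovered — not redundant.
Drop C3: devops, mobile uncovered — not redundant.
Drop C4: QA uncovered — not redundant.
Drop C5: Kafka, networking, API uncovered — not redundant.
None of the candidates in C is redundant.

0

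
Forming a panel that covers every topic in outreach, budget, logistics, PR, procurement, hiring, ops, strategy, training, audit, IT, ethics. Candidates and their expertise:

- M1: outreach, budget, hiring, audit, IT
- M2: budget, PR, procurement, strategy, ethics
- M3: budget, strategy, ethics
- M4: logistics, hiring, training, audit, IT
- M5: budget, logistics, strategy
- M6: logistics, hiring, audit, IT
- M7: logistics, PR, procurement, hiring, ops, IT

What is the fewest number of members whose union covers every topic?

M1, M2, M4, M7 together cover {outreach, budget, logistics, PR, procurement, hiring, ops, strategy, training, audit, IT, ethics} — every topic.
No 3 of the 7 members cover everything (all 35 triples fall short), so 4 is minimum.

4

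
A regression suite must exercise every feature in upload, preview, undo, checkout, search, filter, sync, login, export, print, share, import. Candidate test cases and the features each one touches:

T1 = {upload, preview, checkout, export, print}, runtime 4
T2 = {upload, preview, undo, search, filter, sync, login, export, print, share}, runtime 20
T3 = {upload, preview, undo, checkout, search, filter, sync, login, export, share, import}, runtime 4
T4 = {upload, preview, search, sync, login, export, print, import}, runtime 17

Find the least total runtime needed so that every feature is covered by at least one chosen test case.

8

T1, T3 cover every feature at runtime 4 + 4 = 8.
Any cover uses at least 2 test cases; among all covering selections none totals below 8.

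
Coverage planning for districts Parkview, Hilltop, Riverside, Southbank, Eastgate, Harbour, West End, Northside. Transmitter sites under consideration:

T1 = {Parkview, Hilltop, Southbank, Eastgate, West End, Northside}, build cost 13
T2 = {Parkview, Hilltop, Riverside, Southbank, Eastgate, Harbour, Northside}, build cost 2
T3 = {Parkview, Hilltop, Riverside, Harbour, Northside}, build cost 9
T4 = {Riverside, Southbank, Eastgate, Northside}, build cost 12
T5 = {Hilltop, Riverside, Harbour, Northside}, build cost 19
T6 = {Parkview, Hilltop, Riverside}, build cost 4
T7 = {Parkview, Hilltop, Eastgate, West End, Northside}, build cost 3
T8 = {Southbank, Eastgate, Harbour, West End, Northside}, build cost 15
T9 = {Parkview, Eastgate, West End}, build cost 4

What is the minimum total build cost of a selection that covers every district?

5

T2, T7 cover every district at build cost 2 + 3 = 5.
Any cover uses at least 2 transmitter sites; among all covering selections none totals below 5.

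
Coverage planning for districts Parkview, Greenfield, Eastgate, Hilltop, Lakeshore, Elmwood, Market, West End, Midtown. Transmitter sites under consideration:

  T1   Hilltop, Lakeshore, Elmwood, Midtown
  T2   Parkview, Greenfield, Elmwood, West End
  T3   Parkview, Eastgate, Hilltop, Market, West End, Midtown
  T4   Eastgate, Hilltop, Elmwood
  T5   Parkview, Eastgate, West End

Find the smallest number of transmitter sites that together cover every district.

T1, T2, T3 together cover {Parkview, Greenfield, Eastgate, Hilltop, Lakeshore, Elmwood, Market, West End, Midtown} — every district.
No 2 of the 5 transmitter sites cover everything (all 10 pairs fall short), so 3 is minimum.

3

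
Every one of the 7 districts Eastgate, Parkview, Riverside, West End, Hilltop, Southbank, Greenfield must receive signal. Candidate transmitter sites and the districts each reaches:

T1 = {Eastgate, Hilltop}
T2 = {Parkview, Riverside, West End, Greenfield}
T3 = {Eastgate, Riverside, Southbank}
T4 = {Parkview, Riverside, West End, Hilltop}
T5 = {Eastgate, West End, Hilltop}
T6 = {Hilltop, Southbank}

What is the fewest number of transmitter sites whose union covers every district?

T1, T2, T3 together cover {Eastgate, Parkview, Riverside, West End, Hilltop, Southbank, Greenfield} — every district.
No 2 of the 6 transmitter sites cover everything (all 15 pairs fall short), so 3 is minimum.

3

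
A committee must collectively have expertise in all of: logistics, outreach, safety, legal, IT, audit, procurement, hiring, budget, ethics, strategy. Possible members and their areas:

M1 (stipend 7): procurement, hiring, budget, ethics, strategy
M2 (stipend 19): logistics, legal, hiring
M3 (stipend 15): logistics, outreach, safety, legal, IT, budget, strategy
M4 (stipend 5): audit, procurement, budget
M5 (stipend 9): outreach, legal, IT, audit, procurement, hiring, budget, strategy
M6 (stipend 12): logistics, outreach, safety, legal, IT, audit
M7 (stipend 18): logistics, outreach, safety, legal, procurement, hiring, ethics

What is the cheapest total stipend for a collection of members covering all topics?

M1, M6 cover every topic at stipend 7 + 12 = 19.
Any cover uses at least 2 members; among all covering selections none totals below 19.

19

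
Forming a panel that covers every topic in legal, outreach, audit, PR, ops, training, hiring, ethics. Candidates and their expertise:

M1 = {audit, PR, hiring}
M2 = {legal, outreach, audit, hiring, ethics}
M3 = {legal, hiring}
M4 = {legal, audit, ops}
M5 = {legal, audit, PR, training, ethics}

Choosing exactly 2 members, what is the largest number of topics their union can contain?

Choosing M2, M5 covers {legal, outreach, audit, PR, training, hiring, ethics} — 7 topics.
No choice of 2 members does better; here ops is left uncovered.

7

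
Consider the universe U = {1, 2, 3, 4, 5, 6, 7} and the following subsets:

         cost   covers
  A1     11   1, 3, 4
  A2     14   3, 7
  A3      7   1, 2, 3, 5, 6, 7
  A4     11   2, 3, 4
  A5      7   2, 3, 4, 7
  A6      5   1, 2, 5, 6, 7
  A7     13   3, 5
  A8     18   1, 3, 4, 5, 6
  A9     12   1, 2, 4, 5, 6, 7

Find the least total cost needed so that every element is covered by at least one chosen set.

A5, A6 cover every element at cost 7 + 5 = 12.
Any cover uses at least 2 sets; among all covering selections none totals below 12.

12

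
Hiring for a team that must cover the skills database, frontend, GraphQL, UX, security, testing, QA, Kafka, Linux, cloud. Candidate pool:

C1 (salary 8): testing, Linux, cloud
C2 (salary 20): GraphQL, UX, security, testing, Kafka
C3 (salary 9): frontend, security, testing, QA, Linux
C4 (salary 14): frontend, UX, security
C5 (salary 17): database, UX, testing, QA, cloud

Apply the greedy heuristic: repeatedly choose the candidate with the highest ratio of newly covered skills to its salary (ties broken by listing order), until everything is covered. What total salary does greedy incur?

46

Pick 1: C3 adds 5 new (frontend, security, testing, QA, Linux) at salary 9 (ratio 5/9).
Pick 2: C5 adds 3 new (database, UX, cloud) at salary 17 (ratio 3/17).
Pick 3: C2 adds 2 new (GraphQL, Kafka) at salary 20 (ratio 2/20).
Greedy total salary: 9 + 17 + 20 = 46.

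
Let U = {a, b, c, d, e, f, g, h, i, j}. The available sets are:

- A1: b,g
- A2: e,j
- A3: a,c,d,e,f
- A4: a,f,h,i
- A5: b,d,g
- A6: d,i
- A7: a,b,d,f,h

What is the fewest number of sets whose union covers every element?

A1, A2, A3, A4 together cover {a, b, c, d, e, f, g, h, i, j} — every element.
No 3 of the 7 sets cover everything (all 35 triples fall short), so 4 is minimum.

4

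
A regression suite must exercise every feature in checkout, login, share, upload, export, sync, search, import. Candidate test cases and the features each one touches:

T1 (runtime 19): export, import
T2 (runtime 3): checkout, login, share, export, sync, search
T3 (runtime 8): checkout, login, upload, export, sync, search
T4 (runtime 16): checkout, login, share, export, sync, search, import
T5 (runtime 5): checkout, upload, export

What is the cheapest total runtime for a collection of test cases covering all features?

21

T4, T5 cover every feature at runtime 16 + 5 = 21.
Any cover uses at least 2 test cases; among all covering selections none totals below 21.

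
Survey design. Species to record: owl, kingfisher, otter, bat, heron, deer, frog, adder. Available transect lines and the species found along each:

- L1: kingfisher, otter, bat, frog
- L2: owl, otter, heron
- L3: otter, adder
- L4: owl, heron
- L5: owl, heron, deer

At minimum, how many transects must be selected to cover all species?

3

L1, L3, L5 together cover {owl, kingfisher, otter, bat, heron, deer, frog, adder} — every species.
No 2 of the 5 transects cover everything (all 10 pairs fall short), so 3 is minimum.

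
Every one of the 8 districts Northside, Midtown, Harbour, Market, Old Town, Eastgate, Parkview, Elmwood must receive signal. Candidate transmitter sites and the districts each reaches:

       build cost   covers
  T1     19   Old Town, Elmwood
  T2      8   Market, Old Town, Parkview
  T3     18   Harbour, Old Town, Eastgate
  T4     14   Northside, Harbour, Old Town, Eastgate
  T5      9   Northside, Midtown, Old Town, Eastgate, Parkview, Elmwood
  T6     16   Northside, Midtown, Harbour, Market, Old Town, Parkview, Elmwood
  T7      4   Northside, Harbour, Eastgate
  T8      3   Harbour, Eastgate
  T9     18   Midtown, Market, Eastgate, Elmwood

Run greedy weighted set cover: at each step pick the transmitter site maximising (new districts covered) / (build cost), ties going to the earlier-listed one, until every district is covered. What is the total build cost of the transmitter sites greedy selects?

21

Pick 1: T7 adds 3 new (Northside, Harbour, Eastgate) at build cost 4 (ratio 3/4).
Pick 2: T5 adds 4 new (Midtown, Old Town, Parkview, Elmwood) at build cost 9 (ratio 4/9).
Pick 3: T2 adds 1 new (Market) at build cost 8 (ratio 1/8).
Greedy total build cost: 4 + 9 + 8 = 21. (The true optimum is 19, so greedy overshoots here.)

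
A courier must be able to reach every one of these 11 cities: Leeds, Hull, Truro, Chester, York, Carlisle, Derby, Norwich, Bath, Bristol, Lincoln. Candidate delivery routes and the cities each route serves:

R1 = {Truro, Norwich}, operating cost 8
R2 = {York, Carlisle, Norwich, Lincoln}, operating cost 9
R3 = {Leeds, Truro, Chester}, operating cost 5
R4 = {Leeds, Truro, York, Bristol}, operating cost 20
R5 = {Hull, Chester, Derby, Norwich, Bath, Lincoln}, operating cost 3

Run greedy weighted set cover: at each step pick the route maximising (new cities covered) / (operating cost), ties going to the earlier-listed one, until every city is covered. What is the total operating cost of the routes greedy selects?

Pick 1: R5 adds 6 new (Hull, Chester, Derby, Norwich, Bath, Lincoln) at operating cost 3 (ratio 6/3).
Pick 2: R3 adds 2 new (Leeds, Truro) at operating cost 5 (ratio 2/5).
Pick 3: R2 adds 2 new (York, Carlisle) at operating cost 9 (ratio 2/9).
Pick 4: R4 adds 1 new (Bristol) at operating cost 20 (ratio 1/20).
Greedy total operating cost: 3 + 5 + 9 + 20 = 37. (The true optimum is 32, so greedy overshoots here.)

37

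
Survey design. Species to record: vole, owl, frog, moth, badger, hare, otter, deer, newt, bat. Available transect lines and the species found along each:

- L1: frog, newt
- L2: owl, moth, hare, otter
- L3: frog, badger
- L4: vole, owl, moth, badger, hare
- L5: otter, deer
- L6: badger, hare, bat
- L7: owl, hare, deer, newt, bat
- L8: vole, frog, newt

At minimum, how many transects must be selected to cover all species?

L1, L2, L4, L7 together cover {vole, owl, frog, moth, badger, hare, otter, deer, newt, bat} — every species.
No 3 of the 8 transects cover everything (all 56 triples fall short), so 4 is minimum.

4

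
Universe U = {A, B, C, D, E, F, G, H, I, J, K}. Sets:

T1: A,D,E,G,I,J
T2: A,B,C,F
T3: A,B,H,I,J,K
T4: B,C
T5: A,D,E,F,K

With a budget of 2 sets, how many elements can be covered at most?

9

Choosing T1, T2 covers {A, B, C, D, E, F, G, I, J} — 9 elements.
No choice of 2 sets does better; here H, K are left uncovered.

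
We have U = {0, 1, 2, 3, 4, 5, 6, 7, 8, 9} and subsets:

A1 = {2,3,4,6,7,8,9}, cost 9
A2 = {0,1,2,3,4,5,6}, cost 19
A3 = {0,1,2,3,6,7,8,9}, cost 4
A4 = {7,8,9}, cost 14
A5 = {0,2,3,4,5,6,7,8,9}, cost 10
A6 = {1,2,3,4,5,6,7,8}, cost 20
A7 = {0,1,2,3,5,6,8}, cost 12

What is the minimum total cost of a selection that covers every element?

A3, A5 cover every element at cost 4 + 10 = 14.
Any cover uses at least 2 sets; among all covering selections none totals below 14.

14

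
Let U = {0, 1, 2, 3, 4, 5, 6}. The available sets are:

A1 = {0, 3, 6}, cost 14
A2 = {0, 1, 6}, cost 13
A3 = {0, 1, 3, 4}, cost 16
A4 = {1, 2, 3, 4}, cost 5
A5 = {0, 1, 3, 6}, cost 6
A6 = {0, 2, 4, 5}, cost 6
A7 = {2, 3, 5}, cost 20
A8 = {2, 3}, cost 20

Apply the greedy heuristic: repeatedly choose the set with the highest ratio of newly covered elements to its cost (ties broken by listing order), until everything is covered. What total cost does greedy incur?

Pick 1: A4 adds 4 new (1, 2, 3, 4) at cost 5 (ratio 4/5).
Pick 2: A5 adds 2 new (0, 6) at cost 6 (ratio 2/6).
Pick 3: A6 adds 1 new (5) at cost 6 (ratio 1/6).
Greedy total cost: 5 + 6 + 6 = 17. (The true optimum is 12, so greedy overshoots here.)

17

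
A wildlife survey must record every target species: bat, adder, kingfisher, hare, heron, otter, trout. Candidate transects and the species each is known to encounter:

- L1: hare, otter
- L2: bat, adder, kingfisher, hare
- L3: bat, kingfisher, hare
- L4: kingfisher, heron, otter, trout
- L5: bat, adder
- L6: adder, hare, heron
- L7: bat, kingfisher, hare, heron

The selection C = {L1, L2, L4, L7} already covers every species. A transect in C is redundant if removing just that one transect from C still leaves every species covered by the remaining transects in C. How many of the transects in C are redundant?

2

Drop L1: the rest still cover every species — redundant.
Drop L2: adder uncovered — not redundant.
Drop L4: trout uncovered — not redundant.
Drop L7: the rest still cover every species — redundant.
2 redundant: L1, L7.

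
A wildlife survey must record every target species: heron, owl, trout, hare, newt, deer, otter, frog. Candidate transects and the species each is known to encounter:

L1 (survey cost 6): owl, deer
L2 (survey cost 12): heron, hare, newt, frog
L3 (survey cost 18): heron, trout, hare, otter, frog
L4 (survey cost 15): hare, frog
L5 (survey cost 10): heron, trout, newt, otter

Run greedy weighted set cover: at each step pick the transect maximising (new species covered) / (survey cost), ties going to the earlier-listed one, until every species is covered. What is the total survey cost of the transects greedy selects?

28

Pick 1: L5 adds 4 new (heron, trout, newt, otter) at survey cost 10 (ratio 4/10).
Pick 2: L1 adds 2 new (owl, deer) at survey cost 6 (ratio 2/6).
Pick 3: L2 adds 2 new (hare, frog) at survey cost 12 (ratio 2/12).
Greedy total survey cost: 10 + 6 + 12 = 28.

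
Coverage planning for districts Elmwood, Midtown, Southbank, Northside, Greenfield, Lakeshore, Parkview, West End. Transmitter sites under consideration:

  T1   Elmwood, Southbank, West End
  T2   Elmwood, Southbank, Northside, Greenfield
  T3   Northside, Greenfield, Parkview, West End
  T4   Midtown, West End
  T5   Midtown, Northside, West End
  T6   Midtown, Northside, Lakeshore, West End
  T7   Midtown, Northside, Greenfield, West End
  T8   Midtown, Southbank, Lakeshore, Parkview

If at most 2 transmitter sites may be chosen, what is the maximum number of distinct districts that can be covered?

7

Choosing T2, T6 covers {Elmwood, Midtown, Southbank, Northside, Greenfield, Lakeshore, West End} — 7 districts.
No choice of 2 transmitter sites does better; here Parkview is left uncovered.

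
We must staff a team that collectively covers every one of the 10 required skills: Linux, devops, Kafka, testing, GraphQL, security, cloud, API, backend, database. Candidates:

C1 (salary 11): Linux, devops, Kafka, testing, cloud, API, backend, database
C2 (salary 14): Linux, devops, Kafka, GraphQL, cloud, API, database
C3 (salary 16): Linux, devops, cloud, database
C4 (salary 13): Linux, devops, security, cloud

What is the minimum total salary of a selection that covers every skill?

38

C1, C2, C4 cover every skill at salary 11 + 14 + 13 = 38.
Any cover uses at least 3 candidates; among all covering selections none totals below 38.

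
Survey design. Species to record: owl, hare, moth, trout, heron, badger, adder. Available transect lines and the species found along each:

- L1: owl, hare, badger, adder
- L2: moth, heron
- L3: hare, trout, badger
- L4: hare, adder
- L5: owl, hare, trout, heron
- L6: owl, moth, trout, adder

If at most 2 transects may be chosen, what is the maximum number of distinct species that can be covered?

Choosing L1, L2 covers {owl, hare, moth, heron, badger, adder} — 6 species.
No choice of 2 transects does better; here trout is left uncovered.

6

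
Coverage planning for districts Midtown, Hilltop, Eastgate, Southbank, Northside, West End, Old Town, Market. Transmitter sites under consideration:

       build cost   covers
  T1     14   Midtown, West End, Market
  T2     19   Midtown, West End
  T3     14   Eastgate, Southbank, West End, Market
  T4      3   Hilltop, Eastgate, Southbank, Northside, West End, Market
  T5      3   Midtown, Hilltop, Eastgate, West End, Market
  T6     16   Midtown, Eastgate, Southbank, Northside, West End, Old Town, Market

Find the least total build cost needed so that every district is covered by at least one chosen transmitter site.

19

T4, T6 cover every district at build cost 3 + 16 = 19.
Any cover uses at least 2 transmitter sites; among all covering selections none totals below 19.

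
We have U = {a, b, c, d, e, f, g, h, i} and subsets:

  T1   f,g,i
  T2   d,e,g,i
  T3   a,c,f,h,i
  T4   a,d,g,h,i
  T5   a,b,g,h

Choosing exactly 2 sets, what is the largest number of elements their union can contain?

8

Choosing T2, T3 covers {a, c, d, e, f, g, h, i} — 8 elements.
No choice of 2 sets does better; here b is left uncovered.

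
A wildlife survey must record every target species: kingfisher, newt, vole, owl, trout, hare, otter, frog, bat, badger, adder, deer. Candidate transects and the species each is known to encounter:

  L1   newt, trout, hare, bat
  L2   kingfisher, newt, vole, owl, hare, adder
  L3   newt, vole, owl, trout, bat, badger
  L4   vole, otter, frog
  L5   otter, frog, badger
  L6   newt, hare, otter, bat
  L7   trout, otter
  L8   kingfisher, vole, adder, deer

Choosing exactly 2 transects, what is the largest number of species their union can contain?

9

Choosing L2, L3 covers {kingfisher, newt, vole, owl, trout, hare, bat, badger, adder} — 9 species.
No choice of 2 transects does better; here otter, frog, deer are left uncovered.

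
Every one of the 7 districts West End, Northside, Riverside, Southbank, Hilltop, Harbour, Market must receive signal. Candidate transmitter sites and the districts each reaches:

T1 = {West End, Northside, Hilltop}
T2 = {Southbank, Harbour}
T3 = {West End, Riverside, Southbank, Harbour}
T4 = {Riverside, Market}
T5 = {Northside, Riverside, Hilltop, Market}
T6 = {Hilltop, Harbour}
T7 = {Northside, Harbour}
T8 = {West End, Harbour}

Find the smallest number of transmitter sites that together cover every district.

T3, T5 together cover {West End, Northside, Riverside, Southbank, Hilltop, Harbour, Market} — every district.
No single transmitter site contains all 7 districts, so 2 is optimal.

2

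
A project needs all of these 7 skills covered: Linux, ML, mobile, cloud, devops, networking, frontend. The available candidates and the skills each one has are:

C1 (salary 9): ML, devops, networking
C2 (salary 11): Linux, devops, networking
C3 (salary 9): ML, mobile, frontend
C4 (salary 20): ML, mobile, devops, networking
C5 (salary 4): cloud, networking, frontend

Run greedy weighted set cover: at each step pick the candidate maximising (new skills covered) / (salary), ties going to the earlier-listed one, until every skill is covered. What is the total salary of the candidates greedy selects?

33

Pick 1: C5 adds 3 new (cloud, networking, frontend) at salary 4 (ratio 3/4).
Pick 2: C1 adds 2 new (ML, devops) at salary 9 (ratio 2/9).
Pick 3: C3 adds 1 new (mobile) at salary 9 (ratio 1/9).
Pick 4: C2 adds 1 new (Linux) at salary 11 (ratio 1/11).
Greedy total salary: 4 + 9 + 9 + 11 = 33. (The true optimum is 24, so greedy overshoots here.)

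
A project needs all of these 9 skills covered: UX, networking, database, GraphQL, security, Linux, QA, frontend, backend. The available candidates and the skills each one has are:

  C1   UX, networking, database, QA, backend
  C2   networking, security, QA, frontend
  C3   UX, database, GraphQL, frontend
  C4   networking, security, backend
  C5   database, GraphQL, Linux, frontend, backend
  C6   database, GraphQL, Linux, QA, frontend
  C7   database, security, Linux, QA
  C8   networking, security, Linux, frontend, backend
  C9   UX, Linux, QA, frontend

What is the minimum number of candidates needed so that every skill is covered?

C1, C2, C5 together cover {UX, networking, database, GraphQL, security, Linux, QA, frontend, backend} — every skill.
No 2 of the 9 candidates cover everything (all 36 pairs fall short), so 3 is minimum.

3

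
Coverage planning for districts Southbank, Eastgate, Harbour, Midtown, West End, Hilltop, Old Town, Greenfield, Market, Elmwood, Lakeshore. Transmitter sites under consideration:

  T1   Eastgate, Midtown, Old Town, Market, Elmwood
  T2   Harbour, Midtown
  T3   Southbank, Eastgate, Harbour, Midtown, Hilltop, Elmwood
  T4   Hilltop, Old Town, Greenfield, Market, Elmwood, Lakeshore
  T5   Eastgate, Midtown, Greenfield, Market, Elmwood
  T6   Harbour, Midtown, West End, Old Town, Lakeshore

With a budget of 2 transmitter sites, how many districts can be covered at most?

Choosing T3, T4 covers {Southbank, Eastgate, Harbour, Midtown, Hilltop, Old Town, Greenfield, Market, Elmwood, Lakeshore} — 10 districts.
No choice of 2 transmitter sites does better; here West End is left uncovered.

10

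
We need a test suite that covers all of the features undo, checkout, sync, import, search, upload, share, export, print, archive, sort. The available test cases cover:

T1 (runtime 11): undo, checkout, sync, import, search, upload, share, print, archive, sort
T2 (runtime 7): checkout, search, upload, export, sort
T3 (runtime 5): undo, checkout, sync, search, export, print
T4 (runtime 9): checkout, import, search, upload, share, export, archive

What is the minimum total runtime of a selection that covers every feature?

16

T1, T3 cover every feature at runtime 11 + 5 = 16.
Any cover uses at least 2 test cases; among all covering selections none totals below 16.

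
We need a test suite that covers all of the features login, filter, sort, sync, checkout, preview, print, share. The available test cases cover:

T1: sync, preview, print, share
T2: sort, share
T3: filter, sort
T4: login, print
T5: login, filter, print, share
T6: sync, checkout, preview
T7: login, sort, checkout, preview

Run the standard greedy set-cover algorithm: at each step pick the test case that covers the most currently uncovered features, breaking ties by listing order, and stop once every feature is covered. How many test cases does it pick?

Pick 1: T1 covers 4 new features (sync, preview, print, share).
Pick 2: T7 covers 3 new features (login, sort, checkout).
Pick 3: T3 covers 1 new features (filter).
Greedy uses 3 test cases.

3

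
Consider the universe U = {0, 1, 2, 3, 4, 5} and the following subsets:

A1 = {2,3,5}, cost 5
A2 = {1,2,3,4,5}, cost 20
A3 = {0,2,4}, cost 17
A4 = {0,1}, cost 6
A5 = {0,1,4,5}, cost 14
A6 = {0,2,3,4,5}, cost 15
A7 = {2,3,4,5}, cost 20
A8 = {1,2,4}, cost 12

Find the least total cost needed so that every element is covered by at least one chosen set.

19

A1, A5 cover every element at cost 5 + 14 = 19.
Any cover uses at least 2 sets; among all covering selections none totals below 19.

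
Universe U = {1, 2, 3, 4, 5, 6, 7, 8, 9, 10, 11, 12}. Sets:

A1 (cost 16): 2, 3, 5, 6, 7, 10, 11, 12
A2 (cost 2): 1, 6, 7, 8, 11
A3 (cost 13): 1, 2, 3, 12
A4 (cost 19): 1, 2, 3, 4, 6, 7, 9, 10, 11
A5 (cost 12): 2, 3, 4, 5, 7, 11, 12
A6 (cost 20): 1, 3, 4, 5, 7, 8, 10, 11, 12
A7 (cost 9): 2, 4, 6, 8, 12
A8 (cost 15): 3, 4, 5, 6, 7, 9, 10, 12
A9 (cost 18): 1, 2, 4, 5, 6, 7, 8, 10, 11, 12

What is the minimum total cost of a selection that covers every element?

A2, A7, A8 cover every element at cost 2 + 9 + 15 = 26.
Any cover uses at least 2 sets; among all covering selections none totals below 26.

26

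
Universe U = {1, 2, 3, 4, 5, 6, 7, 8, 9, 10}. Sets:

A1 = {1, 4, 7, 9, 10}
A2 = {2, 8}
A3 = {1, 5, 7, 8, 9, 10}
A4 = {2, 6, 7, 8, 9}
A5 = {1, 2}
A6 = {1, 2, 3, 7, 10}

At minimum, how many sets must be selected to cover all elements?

4

A1, A3, A4, A6 together cover {1, 2, 3, 4, 5, 6, 7, 8, 9, 10} — every element.
No 3 of the 6 sets cover everything (all 20 triples fall short), so 4 is minimum.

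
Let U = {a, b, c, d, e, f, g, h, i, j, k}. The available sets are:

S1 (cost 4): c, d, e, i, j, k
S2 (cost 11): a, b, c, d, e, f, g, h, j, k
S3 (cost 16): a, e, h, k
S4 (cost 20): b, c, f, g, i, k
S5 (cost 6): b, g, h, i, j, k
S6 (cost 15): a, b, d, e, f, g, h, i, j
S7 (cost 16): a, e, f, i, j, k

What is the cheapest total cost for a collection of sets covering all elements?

S1, S2 cover every element at cost 4 + 11 = 15.
Any cover uses at least 2 sets; among all covering selections none totals below 15.
Greedy by coverage-per-cost would pick S1, S5, S2 for 21 — worse than the optimum 15.

15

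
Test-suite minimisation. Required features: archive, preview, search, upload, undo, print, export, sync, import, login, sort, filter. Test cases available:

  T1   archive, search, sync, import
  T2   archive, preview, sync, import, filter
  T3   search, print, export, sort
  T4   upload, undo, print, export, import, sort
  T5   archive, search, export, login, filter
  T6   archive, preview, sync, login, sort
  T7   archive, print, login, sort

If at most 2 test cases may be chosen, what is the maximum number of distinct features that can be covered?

10

Choosing T2, T4 covers {archive, preview, upload, undo, print, export, sync, import, sort, filter} — 10 features.
No choice of 2 test cases does better; here search, login are left uncovered.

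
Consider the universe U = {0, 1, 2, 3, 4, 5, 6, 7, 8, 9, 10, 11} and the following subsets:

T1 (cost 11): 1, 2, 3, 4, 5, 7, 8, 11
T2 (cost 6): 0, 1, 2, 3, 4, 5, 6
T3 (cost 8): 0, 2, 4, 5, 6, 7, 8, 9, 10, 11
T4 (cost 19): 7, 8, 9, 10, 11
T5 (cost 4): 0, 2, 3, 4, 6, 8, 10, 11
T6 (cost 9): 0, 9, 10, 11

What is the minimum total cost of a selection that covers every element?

14

T2, T3 cover every element at cost 6 + 8 = 14.
Any cover uses at least 2 sets; among all covering selections none totals below 14.
Greedy by coverage-per-cost would pick T5, T3, T2 for 18 — worse than the optimum 14.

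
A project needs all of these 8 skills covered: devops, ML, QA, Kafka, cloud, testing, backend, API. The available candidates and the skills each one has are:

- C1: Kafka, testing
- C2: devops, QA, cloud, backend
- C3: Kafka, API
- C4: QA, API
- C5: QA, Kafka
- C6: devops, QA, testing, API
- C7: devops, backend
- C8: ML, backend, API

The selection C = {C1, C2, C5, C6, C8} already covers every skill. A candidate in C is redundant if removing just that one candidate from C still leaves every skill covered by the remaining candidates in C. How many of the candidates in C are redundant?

Drop C1: the rest still cover every skill — redundant.
Drop C2: cloud uncovered — not redundant.
Drop C5: the rest still cover every skill — redundant.
Drop C6: the rest still cover every skill — redundant.
Drop C8: ML uncovered — not redundant.
3 redundant: C1, C5, C6.

3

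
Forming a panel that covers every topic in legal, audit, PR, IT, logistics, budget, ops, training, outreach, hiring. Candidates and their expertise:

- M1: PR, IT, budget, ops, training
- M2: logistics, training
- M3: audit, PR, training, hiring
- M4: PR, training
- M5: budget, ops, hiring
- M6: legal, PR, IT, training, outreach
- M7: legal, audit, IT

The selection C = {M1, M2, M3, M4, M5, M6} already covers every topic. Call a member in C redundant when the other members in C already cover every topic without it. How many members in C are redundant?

3

Drop M1: the rest still cover every topic — redundant.
Drop M2: logistics uncovered — not redundant.
Drop M3: audit uncovered — not redundant.
Drop M4: the rest still cover every topic — redundant.
Drop M5: the rest still cover every topic — redundant.
Drop M6: legal, outreach uncovered — not redundant.
3 redundant: M1, M4, M5.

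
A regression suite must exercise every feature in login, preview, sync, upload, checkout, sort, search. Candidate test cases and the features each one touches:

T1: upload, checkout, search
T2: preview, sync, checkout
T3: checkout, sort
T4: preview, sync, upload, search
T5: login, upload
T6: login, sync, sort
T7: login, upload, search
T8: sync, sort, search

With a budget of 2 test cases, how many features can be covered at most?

6

Choosing T1, T6 covers {login, sync, upload, checkout, sort, search} — 6 features.
No choice of 2 test cases does better; here preview is left uncovered.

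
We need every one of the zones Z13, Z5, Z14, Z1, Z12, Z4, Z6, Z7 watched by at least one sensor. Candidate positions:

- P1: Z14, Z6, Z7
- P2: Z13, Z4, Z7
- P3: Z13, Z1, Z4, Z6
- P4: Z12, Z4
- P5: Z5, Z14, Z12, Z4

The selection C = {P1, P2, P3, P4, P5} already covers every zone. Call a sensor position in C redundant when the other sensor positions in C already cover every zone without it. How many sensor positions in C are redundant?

Drop P1: the rest still cover every zone — redundant.
Drop P2: the rest still cover every zone — redundant.
Drop P3: Z1 uncovered — not redundant.
Drop P4: the rest still cover every zone — redundant.
Drop P5: Z5 uncovered — not redundant.
3 redundant: P1, P2, P4.

3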